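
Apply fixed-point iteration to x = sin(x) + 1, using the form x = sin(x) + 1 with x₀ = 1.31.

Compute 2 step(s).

Equation: x = sin(x) + 1
Fixed-point form: x = sin(x) + 1
x₀ = 1.31

x_1 = g(1.310000) = 1.966185
x_2 = g(1.966185) = 1.922847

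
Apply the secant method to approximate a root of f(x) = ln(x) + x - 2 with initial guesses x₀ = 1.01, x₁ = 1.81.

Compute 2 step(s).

f(x) = ln(x) + x - 2
x₀ = 1.01, x₁ = 1.81

Secant formula: x_{n+1} = x_n - f(x_n)(x_n - x_{n-1})/(f(x_n) - f(x_{n-1}))

Iteration 1:
  f(1.010000) = -0.980050
  f(1.810000) = 0.403327
  x_2 = 1.810000 - 0.403327×(1.810000 - 1.010000)/(0.403327 - (-0.980050))
       = 1.576758
Iteration 2:
  f(1.810000) = 0.403327
  f(1.576758) = 0.032129
  x_3 = 1.576758 - 0.032129×(1.576758 - 1.810000)/(0.032129 - 0.403327)
       = 1.556570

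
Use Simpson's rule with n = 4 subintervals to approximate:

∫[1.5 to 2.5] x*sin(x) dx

f(x) = x*sin(x)
a = 1.5, b = 2.5, n = 4
h = (b - a)/n = 0.250000

Simpson's rule: (h/3)[f(x₀) + 4f(x₁) + 2f(x₂) + ... + f(xₙ)]

x_0 = 1.5000, f(x_0) = 1.496242, coefficient = 1
x_1 = 1.7500, f(x_1) = 1.721975, coefficient = 4
x_2 = 2.0000, f(x_2) = 1.818595, coefficient = 2
x_3 = 2.2500, f(x_3) = 1.750665, coefficient = 4
x_4 = 2.5000, f(x_4) = 1.496180, coefficient = 1

I ≈ (0.250000/3) × 20.520173 = 1.710014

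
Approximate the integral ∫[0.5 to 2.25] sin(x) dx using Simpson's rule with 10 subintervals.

f(x) = sin(x)
a = 0.5, b = 2.25, n = 10
h = (b - a)/n = 0.175000

Simpson's rule: (h/3)[f(x₀) + 4f(x₁) + 2f(x₂) + ... + f(xₙ)]

x_0 = 0.5000, f(x_0) = 0.479426, coefficient = 1
x_1 = 0.6750, f(x_1) = 0.624897, coefficient = 4
x_2 = 0.8500, f(x_2) = 0.751280, coefficient = 2
x_3 = 1.0250, f(x_3) = 0.854714, coefficient = 4
x_4 = 1.2000, f(x_4) = 0.932039, coefficient = 2
x_5 = 1.3750, f(x_5) = 0.980893, coefficient = 4
x_6 = 1.5500, f(x_6) = 0.999784, coefficient = 2
x_7 = 1.7250, f(x_7) = 0.988134, coefficient = 4
x_8 = 1.9000, f(x_8) = 0.946300, coefficient = 2
x_9 = 2.0750, f(x_9) = 0.875559, coefficient = 4
x_10 = 2.2500, f(x_10) = 0.778073, coefficient = 1

I ≈ (0.175000/3) × 25.813098 = 1.505764
Exact value: 1.505756
Error: 0.000008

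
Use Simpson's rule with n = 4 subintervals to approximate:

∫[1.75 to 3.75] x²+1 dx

f(x) = x²+1
a = 1.75, b = 3.75, n = 4
h = (b - a)/n = 0.500000

Simpson's rule: (h/3)[f(x₀) + 4f(x₁) + 2f(x₂) + ... + f(xₙ)]

x_0 = 1.7500, f(x_0) = 4.062500, coefficient = 1
x_1 = 2.2500, f(x_1) = 6.062500, coefficient = 4
x_2 = 2.7500, f(x_2) = 8.562500, coefficient = 2
x_3 = 3.2500, f(x_3) = 11.562500, coefficient = 4
x_4 = 3.7500, f(x_4) = 15.062500, coefficient = 1

I ≈ (0.500000/3) × 106.750000 = 17.791667
Exact value: 17.791667
Error: 0.000000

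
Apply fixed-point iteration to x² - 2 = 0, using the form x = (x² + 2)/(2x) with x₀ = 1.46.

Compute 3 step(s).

Equation: x² - 2 = 0
Fixed-point form: x = (x² + 2)/(2x)
x₀ = 1.46

x_1 = g(1.460000) = 1.414932
x_2 = g(1.414932) = 1.414214
x_3 = g(1.414214) = 1.414214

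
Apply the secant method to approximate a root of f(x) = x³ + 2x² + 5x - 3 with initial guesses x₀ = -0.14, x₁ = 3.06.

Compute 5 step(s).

f(x) = x³ + 2x² + 5x - 3
x₀ = -0.14, x₁ = 3.06

Secant formula: x_{n+1} = x_n - f(x_n)(x_n - x_{n-1})/(f(x_n) - f(x_{n-1}))

Iteration 1:
  f(-0.140000) = -3.663544
  f(3.060000) = 59.679816
  x_2 = 3.060000 - 59.679816×(3.060000 - (-0.140000))/(59.679816 - (-3.663544))
       = 0.045076
Iteration 2:
  f(3.060000) = 59.679816
  f(0.045076) = -2.770464
  x_3 = 0.045076 - (-2.770464)×(0.045076 - 3.060000)/(-2.770464 - 59.679816)
       = 0.178826
Iteration 3:
  f(0.045076) = -2.770464
  f(0.178826) = -2.036192
  x_4 = 0.178826 - (-2.036192)×(0.178826 - 0.045076)/(-2.036192 - (-2.770464))
       = 0.549726
Iteration 4:
  f(0.178826) = -2.036192
  f(0.549726) = 0.519152
  x_5 = 0.549726 - 0.519152×(0.549726 - 0.178826)/(0.519152 - (-2.036192))
       = 0.474373
Iteration 5:
  f(0.549726) = 0.519152
  f(0.474373) = -0.071330
  x_6 = 0.474373 - (-0.071330)×(0.474373 - 0.549726)/(-0.071330 - 0.519152)
       = 0.483475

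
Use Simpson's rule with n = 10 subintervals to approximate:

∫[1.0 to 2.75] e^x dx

f(x) = e^x
a = 1.0, b = 2.75, n = 10
h = (b - a)/n = 0.175000

Simpson's rule: (h/3)[f(x₀) + 4f(x₁) + 2f(x₂) + ... + f(xₙ)]

x_0 = 1.0000, f(x_0) = 2.718282, coefficient = 1
x_1 = 1.1750, f(x_1) = 3.238143, coefficient = 4
x_2 = 1.3500, f(x_2) = 3.857426, coefficient = 2
x_3 = 1.5250, f(x_3) = 4.595144, coefficient = 4
x_4 = 1.7000, f(x_4) = 5.473947, coefficient = 2
x_5 = 1.8750, f(x_5) = 6.520819, coefficient = 4
x_6 = 2.0500, f(x_6) = 7.767901, coefficient = 2
x_7 = 2.2250, f(x_7) = 9.253483, coefficient = 4
x_8 = 2.4000, f(x_8) = 11.023176, coefficient = 2
x_9 = 2.5750, f(x_9) = 13.131317, coefficient = 4
x_10 = 2.7500, f(x_10) = 15.642632, coefficient = 1

I ≈ (0.175000/3) × 221.561437 = 12.924417
Exact value: 12.924350
Error: 0.000067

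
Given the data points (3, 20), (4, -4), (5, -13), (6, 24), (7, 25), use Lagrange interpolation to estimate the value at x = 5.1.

Lagrange interpolation formula:
P(x) = Σ yᵢ × Lᵢ(x)
where Lᵢ(x) = Π_{j≠i} (x - xⱼ)/(xᵢ - xⱼ)

L_0(5.1) = (5.1 - 4)/(3 - 4) × (5.1 - 5)/(3 - 5) × (5.1 - 6)/(3 - 6) × (5.1 - 7)/(3 - 7) = 0.007837
L_1(5.1) = (5.1 - 3)/(4 - 3) × (5.1 - 5)/(4 - 5) × (5.1 - 6)/(4 - 6) × (5.1 - 7)/(4 - 7) = -0.059850
L_2(5.1) = (5.1 - 3)/(5 - 3) × (5.1 - 4)/(5 - 4) × (5.1 - 6)/(5 - 6) × (5.1 - 7)/(5 - 7) = 0.987525
L_3(5.1) = (5.1 - 3)/(6 - 3) × (5.1 - 4)/(6 - 4) × (5.1 - 5)/(6 - 5) × (5.1 - 7)/(6 - 7) = 0.073150
L_4(5.1) = (5.1 - 3)/(7 - 3) × (5.1 - 4)/(7 - 4) × (5.1 - 5)/(7 - 5) × (5.1 - 6)/(7 - 6) = -0.008662

P(5.1) = 20×L_0(5.1) + (-4)×L_1(5.1) + (-13)×L_2(5.1) + 24×L_3(5.1) + 25×L_4(5.1)
P(5.1) = -10.902638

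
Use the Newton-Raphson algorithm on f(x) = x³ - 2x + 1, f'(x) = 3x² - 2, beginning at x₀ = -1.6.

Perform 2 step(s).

f(x) = x³ - 2x + 1
f'(x) = 3x² - 2
x₀ = -1.6

Newton-Raphson formula: x_{n+1} = x_n - f(x_n)/f'(x_n)

Iteration 1:
  f(-1.600000) = 0.104000
  f'(-1.600000) = 5.680000
  x_1 = -1.600000 - 0.104000/5.680000 = -1.618310
Iteration 2:
  f(-1.618310) = -0.001615
  f'(-1.618310) = 5.856780
  x_2 = -1.618310 - (-0.001615)/5.856780 = -1.618034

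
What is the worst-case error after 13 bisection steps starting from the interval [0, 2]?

Bisection error bound: |error| ≤ (b-a)/2^n
|error| ≤ (2 - 0)/2^13 = 2/2^13
|error| ≤ 0.0002441406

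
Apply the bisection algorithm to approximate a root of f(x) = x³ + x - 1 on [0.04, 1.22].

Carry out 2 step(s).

f(x) = x³ + x - 1
Initial interval: [0.04, 1.22]

Iteration 1:
  c_1 = (0.040000 + 1.220000)/2 = 0.630000
  f(c_1) = f(0.630000) = -0.119953
  f(a) × f(c) ≥ 0, new interval: [0.630000, 1.220000]
Iteration 2:
  c_2 = (0.630000 + 1.220000)/2 = 0.925000
  f(c_2) = f(0.925000) = 0.716453
  f(a) × f(c) < 0, new interval: [0.630000, 0.925000]

After 2 iteration(s), the approximation is c_2 = 0.925000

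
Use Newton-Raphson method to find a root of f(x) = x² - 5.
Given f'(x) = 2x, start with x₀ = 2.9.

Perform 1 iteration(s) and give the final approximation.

f(x) = x² - 5
f'(x) = 2x
x₀ = 2.9

Newton-Raphson formula: x_{n+1} = x_n - f(x_n)/f'(x_n)

Iteration 1:
  f(2.900000) = 3.410000
  f'(2.900000) = 5.800000
  x_1 = 2.900000 - 3.410000/5.800000 = 2.312069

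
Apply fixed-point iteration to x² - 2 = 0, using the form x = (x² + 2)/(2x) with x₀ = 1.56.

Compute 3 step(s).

Equation: x² - 2 = 0
Fixed-point form: x = (x² + 2)/(2x)
x₀ = 1.56

x_1 = g(1.560000) = 1.421026
x_2 = g(1.421026) = 1.414230
x_3 = g(1.414230) = 1.414214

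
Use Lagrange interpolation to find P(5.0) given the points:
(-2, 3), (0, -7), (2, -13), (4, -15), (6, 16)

Lagrange interpolation formula:
P(x) = Σ yᵢ × Lᵢ(x)
where Lᵢ(x) = Π_{j≠i} (x - xⱼ)/(xᵢ - xⱼ)

L_0(5.0) = (5.0 - 0)/(-2 - 0) × (5.0 - 2)/(-2 - 2) × (5.0 - 4)/(-2 - 4) × (5.0 - 6)/(-2 - 6) = -0.039062
L_1(5.0) = (5.0 - (-2))/(0 - (-2)) × (5.0 - 2)/(0 - 2) × (5.0 - 4)/(0 - 4) × (5.0 - 6)/(0 - 6) = 0.218750
L_2(5.0) = (5.0 - (-2))/(2 - (-2)) × (5.0 - 0)/(2 - 0) × (5.0 - 4)/(2 - 4) × (5.0 - 6)/(2 - 6) = -0.546875
L_3(5.0) = (5.0 - (-2))/(4 - (-2)) × (5.0 - 0)/(4 - 0) × (5.0 - 2)/(4 - 2) × (5.0 - 6)/(4 - 6) = 1.093750
L_4(5.0) = (5.0 - (-2))/(6 - (-2)) × (5.0 - 0)/(6 - 0) × (5.0 - 2)/(6 - 2) × (5.0 - 4)/(6 - 4) = 0.273438

P(5.0) = 3×L_0(5.0) + (-7)×L_1(5.0) + (-13)×L_2(5.0) + (-15)×L_3(5.0) + 16×L_4(5.0)
P(5.0) = -6.570312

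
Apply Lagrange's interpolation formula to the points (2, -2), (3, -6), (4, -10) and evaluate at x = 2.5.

Lagrange interpolation formula:
P(x) = Σ yᵢ × Lᵢ(x)
where Lᵢ(x) = Π_{j≠i} (x - xⱼ)/(xᵢ - xⱼ)

L_0(2.5) = (2.5 - 3)/(2 - 3) × (2.5 - 4)/(2 - 4) = 0.375000
L_1(2.5) = (2.5 - 2)/(3 - 2) × (2.5 - 4)/(3 - 4) = 0.750000
L_2(2.5) = (2.5 - 2)/(4 - 2) × (2.5 - 3)/(4 - 3) = -0.125000

P(2.5) = (-2)×L_0(2.5) + (-6)×L_1(2.5) + (-10)×L_2(2.5)
P(2.5) = -4.000000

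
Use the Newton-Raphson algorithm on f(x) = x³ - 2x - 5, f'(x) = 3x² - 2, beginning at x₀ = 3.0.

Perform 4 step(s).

f(x) = x³ - 2x - 5
f'(x) = 3x² - 2
x₀ = 3.0

Newton-Raphson formula: x_{n+1} = x_n - f(x_n)/f'(x_n)

Iteration 1:
  f(3.000000) = 16.000000
  f'(3.000000) = 25.000000
  x_1 = 3.000000 - 16.000000/25.000000 = 2.360000
Iteration 2:
  f(2.360000) = 3.424256
  f'(2.360000) = 14.708800
  x_2 = 2.360000 - 3.424256/14.708800 = 2.127197
Iteration 3:
  f(2.127197) = 0.371100
  f'(2.127197) = 11.574898
  x_3 = 2.127197 - 0.371100/11.574898 = 2.095136
Iteration 4:
  f(2.095136) = 0.006527
  f'(2.095136) = 11.168785
  x_4 = 2.095136 - 0.006527/11.168785 = 2.094552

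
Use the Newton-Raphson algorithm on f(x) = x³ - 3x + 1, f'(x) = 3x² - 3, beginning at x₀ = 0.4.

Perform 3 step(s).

f(x) = x³ - 3x + 1
f'(x) = 3x² - 3
x₀ = 0.4

Newton-Raphson formula: x_{n+1} = x_n - f(x_n)/f'(x_n)

Iteration 1:
  f(0.400000) = -0.136000
  f'(0.400000) = -2.520000
  x_1 = 0.400000 - (-0.136000)/(-2.520000) = 0.346032
Iteration 2:
  f(0.346032) = 0.003338
  f'(0.346032) = -2.640786
  x_2 = 0.346032 - 0.003338/(-2.640786) = 0.347296
Iteration 3:
  f(0.347296) = 0.000002
  f'(0.347296) = -2.638157
  x_3 = 0.347296 - 0.000002/(-2.638157) = 0.347296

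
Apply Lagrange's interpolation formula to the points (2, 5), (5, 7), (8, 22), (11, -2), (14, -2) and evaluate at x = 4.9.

Lagrange interpolation formula:
P(x) = Σ yᵢ × Lᵢ(x)
where Lᵢ(x) = Π_{j≠i} (x - xⱼ)/(xᵢ - xⱼ)

L_0(4.9) = (4.9 - 5)/(2 - 5) × (4.9 - 8)/(2 - 8) × (4.9 - 11)/(2 - 11) × (4.9 - 14)/(2 - 14) = 0.008852
L_1(4.9) = (4.9 - 2)/(5 - 2) × (4.9 - 8)/(5 - 8) × (4.9 - 11)/(5 - 11) × (4.9 - 14)/(5 - 14) = 1.026821
L_2(4.9) = (4.9 - 2)/(8 - 2) × (4.9 - 5)/(8 - 5) × (4.9 - 11)/(8 - 11) × (4.9 - 14)/(8 - 14) = -0.049685
L_3(4.9) = (4.9 - 2)/(11 - 2) × (4.9 - 5)/(11 - 5) × (4.9 - 8)/(11 - 8) × (4.9 - 14)/(11 - 14) = 0.016833
L_4(4.9) = (4.9 - 2)/(14 - 2) × (4.9 - 5)/(14 - 5) × (4.9 - 8)/(14 - 8) × (4.9 - 11)/(14 - 11) = -0.002821

P(4.9) = 5×L_0(4.9) + 7×L_1(4.9) + 22×L_2(4.9) + (-2)×L_3(4.9) + (-2)×L_4(4.9)
P(4.9) = 6.110913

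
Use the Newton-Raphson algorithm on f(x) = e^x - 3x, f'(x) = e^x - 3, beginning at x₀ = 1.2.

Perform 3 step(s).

f(x) = e^x - 3x
f'(x) = e^x - 3
x₀ = 1.2

Newton-Raphson formula: x_{n+1} = x_n - f(x_n)/f'(x_n)

Iteration 1:
  f(1.200000) = -0.279883
  f'(1.200000) = 0.320117
  x_1 = 1.200000 - (-0.279883)/0.320117 = 2.074315
Iteration 2:
  f(2.074315) = 1.736148
  f'(2.074315) = 4.959094
  x_2 = 2.074315 - 1.736148/4.959094 = 1.724221
Iteration 3:
  f(1.724221) = 0.435488
  f'(1.724221) = 2.608152
  x_3 = 1.724221 - 0.435488/2.608152 = 1.557249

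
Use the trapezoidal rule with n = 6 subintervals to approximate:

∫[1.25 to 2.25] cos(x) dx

f(x) = cos(x)
a = 1.25, b = 2.25, n = 6
h = (b - a)/n = 0.166667

Trapezoidal rule: (h/2)[f(x₀) + 2f(x₁) + 2f(x₂) + ... + f(xₙ)]

x_0 = 1.2500, f(x_0) = 0.315322, coefficient = 1
x_1 = 1.4167, f(x_1) = 0.153520, coefficient = 2
x_2 = 1.5833, f(x_2) = -0.012537, coefficient = 2
x_3 = 1.7500, f(x_3) = -0.178246, coefficient = 2
x_4 = 1.9167, f(x_4) = -0.339016, coefficient = 2
x_5 = 2.0833, f(x_5) = -0.490390, coefficient = 2
x_6 = 2.2500, f(x_6) = -0.628174, coefficient = 1

I ≈ (0.166667/2) × -2.046187 = -0.170516
Exact value: -0.170911
Error: 0.000396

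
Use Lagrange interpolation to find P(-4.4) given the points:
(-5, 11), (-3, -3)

Lagrange interpolation formula:
P(x) = Σ yᵢ × Lᵢ(x)
where Lᵢ(x) = Π_{j≠i} (x - xⱼ)/(xᵢ - xⱼ)

L_0(-4.4) = (-4.4 - (-3))/(-5 - (-3)) = 0.700000
L_1(-4.4) = (-4.4 - (-5))/(-3 - (-5)) = 0.300000

P(-4.4) = 11×L_0(-4.4) + (-3)×L_1(-4.4)
P(-4.4) = 6.800000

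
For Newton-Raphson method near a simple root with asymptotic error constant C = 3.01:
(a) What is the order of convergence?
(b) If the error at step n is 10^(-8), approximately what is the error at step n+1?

(a) Newton-Raphson has quadratic (order 2) convergence near simple roots.
    This means |e_{n+1}| ≈ C|e_n|².

(b) With |e_n| = 10^(-8) and C = 3.01:
    |e_{n+1}| ≈ 3.01 × (10^(-8))² = 3.01 × 10^(-16)

(a) 2 (quadratic); (b) |e_{n+1}| ≈ 3.010e-16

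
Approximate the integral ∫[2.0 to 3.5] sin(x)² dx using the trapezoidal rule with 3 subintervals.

f(x) = sin(x)²
a = 2.0, b = 3.5, n = 3
h = (b - a)/n = 0.500000

Trapezoidal rule: (h/2)[f(x₀) + 2f(x₁) + 2f(x₂) + ... + f(xₙ)]

x_0 = 2.0000, f(x_0) = 0.826822, coefficient = 1
x_1 = 2.5000, f(x_1) = 0.358169, coefficient = 2
x_2 = 3.0000, f(x_2) = 0.019915, coefficient = 2
x_3 = 3.5000, f(x_3) = 0.123049, coefficient = 1

I ≈ (0.500000/2) × 1.706038 = 0.426510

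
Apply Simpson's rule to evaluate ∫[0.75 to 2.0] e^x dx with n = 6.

f(x) = e^x
a = 0.75, b = 2.0, n = 6
h = (b - a)/n = 0.208333

Simpson's rule: (h/3)[f(x₀) + 4f(x₁) + 2f(x₂) + ... + f(xₙ)]

x_0 = 0.7500, f(x_0) = 2.117000, coefficient = 1
x_1 = 0.9583, f(x_1) = 2.607347, coefficient = 4
x_2 = 1.1667, f(x_2) = 3.211271, coefficient = 2
x_3 = 1.3750, f(x_3) = 3.955077, coefficient = 4
x_4 = 1.5833, f(x_4) = 4.871166, coefficient = 2
x_5 = 1.7917, f(x_5) = 5.999443, coefficient = 4
x_6 = 2.0000, f(x_6) = 7.389056, coefficient = 1

I ≈ (0.208333/3) × 75.918398 = 5.272111
Exact value: 5.272056
Error: 0.000055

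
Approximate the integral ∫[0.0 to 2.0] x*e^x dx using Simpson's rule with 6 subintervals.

f(x) = x*e^x
a = 0.0, b = 2.0, n = 6
h = (b - a)/n = 0.333333

Simpson's rule: (h/3)[f(x₀) + 4f(x₁) + 2f(x₂) + ... + f(xₙ)]

x_0 = 0.0000, f(x_0) = 0.000000, coefficient = 1
x_1 = 0.3333, f(x_1) = 0.465204, coefficient = 4
x_2 = 0.6667, f(x_2) = 1.298489, coefficient = 2
x_3 = 1.0000, f(x_3) = 2.718282, coefficient = 4
x_4 = 1.3333, f(x_4) = 5.058224, coefficient = 2
x_5 = 1.6667, f(x_5) = 8.824150, coefficient = 4
x_6 = 2.0000, f(x_6) = 14.778112, coefficient = 1

I ≈ (0.333333/3) × 75.522083 = 8.391343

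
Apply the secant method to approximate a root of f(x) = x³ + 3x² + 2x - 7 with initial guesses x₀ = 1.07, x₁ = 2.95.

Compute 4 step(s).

f(x) = x³ + 3x² + 2x - 7
x₀ = 1.07, x₁ = 2.95

Secant formula: x_{n+1} = x_n - f(x_n)(x_n - x_{n-1})/(f(x_n) - f(x_{n-1}))

Iteration 1:
  f(1.070000) = -0.200257
  f(2.950000) = 50.679875
  x_2 = 2.950000 - 50.679875×(2.950000 - 1.070000)/(50.679875 - (-0.200257))
       = 1.077399
Iteration 2:
  f(2.950000) = 50.679875
  f(1.077399) = -0.112199
  x_3 = 1.077399 - (-0.112199)×(1.077399 - 2.950000)/(-0.112199 - 50.679875)
       = 1.081536
Iteration 3:
  f(1.077399) = -0.112199
  f(1.081536) = -0.062674
  x_4 = 1.081536 - (-0.062674)×(1.081536 - 1.077399)/(-0.062674 - (-0.112199))
       = 1.086771
Iteration 4:
  f(1.081536) = -0.062674
  f(1.086771) = 0.000306
  x_5 = 1.086771 - 0.000306×(1.086771 - 1.081536)/(0.000306 - (-0.062674))
       = 1.086745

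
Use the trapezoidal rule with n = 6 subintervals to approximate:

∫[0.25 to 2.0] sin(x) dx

f(x) = sin(x)
a = 0.25, b = 2.0, n = 6
h = (b - a)/n = 0.291667

Trapezoidal rule: (h/2)[f(x₀) + 2f(x₁) + 2f(x₂) + ... + f(xₙ)]

x_0 = 0.2500, f(x_0) = 0.247404, coefficient = 1
x_1 = 0.5417, f(x_1) = 0.515565, coefficient = 2
x_2 = 0.8333, f(x_2) = 0.740177, coefficient = 2
x_3 = 1.1250, f(x_3) = 0.902268, coefficient = 2
x_4 = 1.4167, f(x_4) = 0.988146, coefficient = 2
x_5 = 1.7083, f(x_5) = 0.990557, coefficient = 2
x_6 = 2.0000, f(x_6) = 0.909297, coefficient = 1

I ≈ (0.291667/2) × 9.430124 = 1.375226
Exact value: 1.385059
Error: 0.009833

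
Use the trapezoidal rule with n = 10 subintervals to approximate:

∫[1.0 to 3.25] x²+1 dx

f(x) = x²+1
a = 1.0, b = 3.25, n = 10
h = (b - a)/n = 0.225000

Trapezoidal rule: (h/2)[f(x₀) + 2f(x₁) + 2f(x₂) + ... + f(xₙ)]

x_0 = 1.0000, f(x_0) = 2.000000, coefficient = 1
x_1 = 1.2250, f(x_1) = 2.500625, coefficient = 2
x_2 = 1.4500, f(x_2) = 3.102500, coefficient = 2
x_3 = 1.6750, f(x_3) = 3.805625, coefficient = 2
x_4 = 1.9000, f(x_4) = 4.610000, coefficient = 2
x_5 = 2.1250, f(x_5) = 5.515625, coefficient = 2
x_6 = 2.3500, f(x_6) = 6.522500, coefficient = 2
x_7 = 2.5750, f(x_7) = 7.630625, coefficient = 2
x_8 = 2.8000, f(x_8) = 8.840000, coefficient = 2
x_9 = 3.0250, f(x_9) = 10.150625, coefficient = 2
x_10 = 3.2500, f(x_10) = 11.562500, coefficient = 1

I ≈ (0.225000/2) × 118.918750 = 13.378359
Exact value: 13.359375
Error: 0.018984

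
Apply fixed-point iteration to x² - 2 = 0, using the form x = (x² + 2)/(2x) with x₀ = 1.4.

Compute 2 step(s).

Equation: x² - 2 = 0
Fixed-point form: x = (x² + 2)/(2x)
x₀ = 1.4

x_1 = g(1.400000) = 1.414286
x_2 = g(1.414286) = 1.414214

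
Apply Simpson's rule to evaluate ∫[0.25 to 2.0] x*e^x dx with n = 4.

f(x) = x*e^x
a = 0.25, b = 2.0, n = 4
h = (b - a)/n = 0.437500

Simpson's rule: (h/3)[f(x₀) + 4f(x₁) + 2f(x₂) + ... + f(xₙ)]

x_0 = 0.2500, f(x_0) = 0.321006, coefficient = 1
x_1 = 0.6875, f(x_1) = 1.367257, coefficient = 4
x_2 = 1.1250, f(x_2) = 3.465244, coefficient = 2
x_3 = 1.5625, f(x_3) = 7.454271, coefficient = 4
x_4 = 2.0000, f(x_4) = 14.778112, coefficient = 1

I ≈ (0.437500/3) × 57.315717 = 8.358542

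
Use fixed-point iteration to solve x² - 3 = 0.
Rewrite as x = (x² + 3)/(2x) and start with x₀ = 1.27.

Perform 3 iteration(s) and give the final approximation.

Equation: x² - 3 = 0
Fixed-point form: x = (x² + 3)/(2x)
x₀ = 1.27

x_1 = g(1.270000) = 1.816102
x_2 = g(1.816102) = 1.733996
x_3 = g(1.733996) = 1.732052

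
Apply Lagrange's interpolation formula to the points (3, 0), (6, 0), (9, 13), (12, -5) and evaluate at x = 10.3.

Lagrange interpolation formula:
P(x) = Σ yᵢ × Lᵢ(x)
where Lᵢ(x) = Π_{j≠i} (x - xⱼ)/(xᵢ - xⱼ)

L_0(10.3) = (10.3 - 6)/(3 - 6) × (10.3 - 9)/(3 - 9) × (10.3 - 12)/(3 - 12) = 0.058660
L_1(10.3) = (10.3 - 3)/(6 - 3) × (10.3 - 9)/(6 - 9) × (10.3 - 12)/(6 - 12) = -0.298759
L_2(10.3) = (10.3 - 3)/(9 - 3) × (10.3 - 6)/(9 - 6) × (10.3 - 12)/(9 - 12) = 0.988204
L_3(10.3) = (10.3 - 3)/(12 - 3) × (10.3 - 6)/(12 - 6) × (10.3 - 9)/(12 - 9) = 0.251895

P(10.3) = 0×L_0(10.3) + 0×L_1(10.3) + 13×L_2(10.3) + (-5)×L_3(10.3)
P(10.3) = 11.587173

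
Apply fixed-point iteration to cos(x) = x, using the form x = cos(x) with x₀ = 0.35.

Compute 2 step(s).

Equation: cos(x) = x
Fixed-point form: x = cos(x)
x₀ = 0.35

x_1 = g(0.350000) = 0.939373
x_2 = g(0.939373) = 0.590294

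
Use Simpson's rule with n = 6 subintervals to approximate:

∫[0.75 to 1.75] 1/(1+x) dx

f(x) = 1/(1+x)
a = 0.75, b = 1.75, n = 6
h = (b - a)/n = 0.166667

Simpson's rule: (h/3)[f(x₀) + 4f(x₁) + 2f(x₂) + ... + f(xₙ)]

x_0 = 0.7500, f(x_0) = 0.571429, coefficient = 1
x_1 = 0.9167, f(x_1) = 0.521739, coefficient = 4
x_2 = 1.0833, f(x_2) = 0.480000, coefficient = 2
x_3 = 1.2500, f(x_3) = 0.444444, coefficient = 4
x_4 = 1.4167, f(x_4) = 0.413793, coefficient = 2
x_5 = 1.5833, f(x_5) = 0.387097, coefficient = 4
x_6 = 1.7500, f(x_6) = 0.363636, coefficient = 1

I ≈ (0.166667/3) × 8.135773 = 0.451987
Exact value: 0.451985
Error: 0.000002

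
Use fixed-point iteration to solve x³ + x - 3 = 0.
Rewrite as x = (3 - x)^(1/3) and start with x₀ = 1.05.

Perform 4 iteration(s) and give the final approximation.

Equation: x³ + x - 3 = 0
Fixed-point form: x = (3 - x)^(1/3)
x₀ = 1.05

x_1 = g(1.050000) = 1.249333
x_2 = g(1.249333) = 1.205224
x_3 = g(1.205224) = 1.215262
x_4 = g(1.215262) = 1.212993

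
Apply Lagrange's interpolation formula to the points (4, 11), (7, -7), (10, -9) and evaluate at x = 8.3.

Lagrange interpolation formula:
P(x) = Σ yᵢ × Lᵢ(x)
where Lᵢ(x) = Π_{j≠i} (x - xⱼ)/(xᵢ - xⱼ)

L_0(8.3) = (8.3 - 7)/(4 - 7) × (8.3 - 10)/(4 - 10) = -0.122778
L_1(8.3) = (8.3 - 4)/(7 - 4) × (8.3 - 10)/(7 - 10) = 0.812222
L_2(8.3) = (8.3 - 4)/(10 - 4) × (8.3 - 7)/(10 - 7) = 0.310556

P(8.3) = 11×L_0(8.3) + (-7)×L_1(8.3) + (-9)×L_2(8.3)
P(8.3) = -9.831111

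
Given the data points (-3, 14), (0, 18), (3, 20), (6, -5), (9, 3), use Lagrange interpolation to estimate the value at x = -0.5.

Lagrange interpolation formula:
P(x) = Σ yᵢ × Lᵢ(x)
where Lᵢ(x) = Π_{j≠i} (x - xⱼ)/(xᵢ - xⱼ)

L_0(-0.5) = (-0.5 - 0)/(-3 - 0) × (-0.5 - 3)/(-3 - 3) × (-0.5 - 6)/(-3 - 6) × (-0.5 - 9)/(-3 - 9) = 0.055588
L_1(-0.5) = (-0.5 - (-3))/(0 - (-3)) × (-0.5 - 3)/(0 - 3) × (-0.5 - 6)/(0 - 6) × (-0.5 - 9)/(0 - 9) = 1.111754
L_2(-0.5) = (-0.5 - (-3))/(3 - (-3)) × (-0.5 - 0)/(3 - 0) × (-0.5 - 6)/(3 - 6) × (-0.5 - 9)/(3 - 9) = -0.238233
L_3(-0.5) = (-0.5 - (-3))/(6 - (-3)) × (-0.5 - 0)/(6 - 0) × (-0.5 - 3)/(6 - 3) × (-0.5 - 9)/(6 - 9) = 0.085520
L_4(-0.5) = (-0.5 - (-3))/(9 - (-3)) × (-0.5 - 0)/(9 - 0) × (-0.5 - 3)/(9 - 3) × (-0.5 - 6)/(9 - 6) = -0.014628

P(-0.5) = 14×L_0(-0.5) + 18×L_1(-0.5) + 20×L_2(-0.5) + (-5)×L_3(-0.5) + 3×L_4(-0.5)
P(-0.5) = 15.553659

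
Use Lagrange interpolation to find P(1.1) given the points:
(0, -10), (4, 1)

Lagrange interpolation formula:
P(x) = Σ yᵢ × Lᵢ(x)
where Lᵢ(x) = Π_{j≠i} (x - xⱼ)/(xᵢ - xⱼ)

L_0(1.1) = (1.1 - 4)/(0 - 4) = 0.725000
L_1(1.1) = (1.1 - 0)/(4 - 0) = 0.275000

P(1.1) = (-10)×L_0(1.1) + 1×L_1(1.1)
P(1.1) = -6.975000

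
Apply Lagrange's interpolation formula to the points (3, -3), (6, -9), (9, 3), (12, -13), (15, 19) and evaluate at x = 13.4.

Lagrange interpolation formula:
P(x) = Σ yᵢ × Lᵢ(x)
where Lᵢ(x) = Π_{j≠i} (x - xⱼ)/(xᵢ - xⱼ)

L_0(13.4) = (13.4 - 6)/(3 - 6) × (13.4 - 9)/(3 - 9) × (13.4 - 12)/(3 - 12) × (13.4 - 15)/(3 - 15) = -0.037518
L_1(13.4) = (13.4 - 3)/(6 - 3) × (13.4 - 9)/(6 - 9) × (13.4 - 12)/(6 - 12) × (13.4 - 15)/(6 - 15) = 0.210910
L_2(13.4) = (13.4 - 3)/(9 - 3) × (13.4 - 6)/(9 - 6) × (13.4 - 12)/(9 - 12) × (13.4 - 15)/(9 - 15) = -0.532069
L_3(13.4) = (13.4 - 3)/(12 - 3) × (13.4 - 6)/(12 - 6) × (13.4 - 9)/(12 - 9) × (13.4 - 15)/(12 - 15) = 1.114812
L_4(13.4) = (13.4 - 3)/(15 - 3) × (13.4 - 6)/(15 - 6) × (13.4 - 9)/(15 - 9) × (13.4 - 12)/(15 - 12) = 0.243865

P(13.4) = (-3)×L_0(13.4) + (-9)×L_1(13.4) + 3×L_2(13.4) + (-13)×L_3(13.4) + 19×L_4(13.4)
P(13.4) = -13.240961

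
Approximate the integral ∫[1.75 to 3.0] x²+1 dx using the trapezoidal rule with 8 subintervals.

f(x) = x²+1
a = 1.75, b = 3.0, n = 8
h = (b - a)/n = 0.156250

Trapezoidal rule: (h/2)[f(x₀) + 2f(x₁) + 2f(x₂) + ... + f(xₙ)]

x_0 = 1.7500, f(x_0) = 4.062500, coefficient = 1
x_1 = 1.9062, f(x_1) = 4.633789, coefficient = 2
x_2 = 2.0625, f(x_2) = 5.253906, coefficient = 2
x_3 = 2.2188, f(x_3) = 5.922852, coefficient = 2
x_4 = 2.3750, f(x_4) = 6.640625, coefficient = 2
x_5 = 2.5312, f(x_5) = 7.407227, coefficient = 2
x_6 = 2.6875, f(x_6) = 8.222656, coefficient = 2
x_7 = 2.8438, f(x_7) = 9.086914, coefficient = 2
x_8 = 3.0000, f(x_8) = 10.000000, coefficient = 1

I ≈ (0.156250/2) × 108.398438 = 8.468628
Exact value: 8.463542
Error: 0.005086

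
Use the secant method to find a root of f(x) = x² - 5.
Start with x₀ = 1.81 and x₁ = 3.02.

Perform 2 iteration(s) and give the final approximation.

f(x) = x² - 5
x₀ = 1.81, x₁ = 3.02

Secant formula: x_{n+1} = x_n - f(x_n)(x_n - x_{n-1})/(f(x_n) - f(x_{n-1}))

Iteration 1:
  f(1.810000) = -1.723900
  f(3.020000) = 4.120400
  x_2 = 3.020000 - 4.120400×(3.020000 - 1.810000)/(4.120400 - (-1.723900))
       = 2.166915
Iteration 2:
  f(3.020000) = 4.120400
  f(2.166915) = -0.304479
  x_3 = 2.166915 - (-0.304479)×(2.166915 - 3.020000)/(-0.304479 - 4.120400)
       = 2.225616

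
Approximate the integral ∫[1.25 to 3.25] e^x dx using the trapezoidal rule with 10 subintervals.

f(x) = e^x
a = 1.25, b = 3.25, n = 10
h = (b - a)/n = 0.200000

Trapezoidal rule: (h/2)[f(x₀) + 2f(x₁) + 2f(x₂) + ... + f(xₙ)]

x_0 = 1.2500, f(x_0) = 3.490343, coefficient = 1
x_1 = 1.4500, f(x_1) = 4.263115, coefficient = 2
x_2 = 1.6500, f(x_2) = 5.206980, coefficient = 2
x_3 = 1.8500, f(x_3) = 6.359820, coefficient = 2
x_4 = 2.0500, f(x_4) = 7.767901, coefficient = 2
x_5 = 2.2500, f(x_5) = 9.487736, coefficient = 2
x_6 = 2.4500, f(x_6) = 11.588347, coefficient = 2
x_7 = 2.6500, f(x_7) = 14.154039, coefficient = 2
x_8 = 2.8500, f(x_8) = 17.287782, coefficient = 2
x_9 = 3.0500, f(x_9) = 21.115344, coefficient = 2
x_10 = 3.2500, f(x_10) = 25.790340, coefficient = 1

I ≈ (0.200000/2) × 223.742808 = 22.374281
Exact value: 22.299997
Error: 0.074284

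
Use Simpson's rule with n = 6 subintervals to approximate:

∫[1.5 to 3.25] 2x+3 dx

f(x) = 2x+3
a = 1.5, b = 3.25, n = 6
h = (b - a)/n = 0.291667

Simpson's rule: (h/3)[f(x₀) + 4f(x₁) + 2f(x₂) + ... + f(xₙ)]

x_0 = 1.5000, f(x_0) = 6.000000, coefficient = 1
x_1 = 1.7917, f(x_1) = 6.583333, coefficient = 4
x_2 = 2.0833, f(x_2) = 7.166667, coefficient = 2
x_3 = 2.3750, f(x_3) = 7.750000, coefficient = 4
x_4 = 2.6667, f(x_4) = 8.333333, coefficient = 2
x_5 = 2.9583, f(x_5) = 8.916667, coefficient = 4
x_6 = 3.2500, f(x_6) = 9.500000, coefficient = 1

I ≈ (0.291667/3) × 139.500000 = 13.562500
Exact value: 13.562500
Error: 0.000000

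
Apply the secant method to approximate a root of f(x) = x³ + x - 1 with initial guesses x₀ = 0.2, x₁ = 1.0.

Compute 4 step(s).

f(x) = x³ + x - 1
x₀ = 0.2, x₁ = 1.0

Secant formula: x_{n+1} = x_n - f(x_n)(x_n - x_{n-1})/(f(x_n) - f(x_{n-1}))

Iteration 1:
  f(0.200000) = -0.792000
  f(1.000000) = 1.000000
  x_2 = 1.000000 - 1.000000×(1.000000 - 0.200000)/(1.000000 - (-0.792000))
       = 0.553571
Iteration 2:
  f(1.000000) = 1.000000
  f(0.553571) = -0.276791
  x_3 = 0.553571 - (-0.276791)×(0.553571 - 1.000000)/(-0.276791 - 1.000000)
       = 0.650351
Iteration 3:
  f(0.553571) = -0.276791
  f(0.650351) = -0.074578
  x_4 = 0.650351 - (-0.074578)×(0.650351 - 0.553571)/(-0.074578 - (-0.276791))
       = 0.686045
Iteration 4:
  f(0.650351) = -0.074578
  f(0.686045) = 0.008937
  x_5 = 0.686045 - 0.008937×(0.686045 - 0.650351)/(0.008937 - (-0.074578))
       = 0.682225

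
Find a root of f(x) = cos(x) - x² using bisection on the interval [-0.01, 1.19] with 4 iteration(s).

f(x) = cos(x) - x²
Initial interval: [-0.01, 1.19]

Iteration 1:
  c_1 = (-0.010000 + 1.190000)/2 = 0.590000
  f(c_1) = f(0.590000) = 0.482841
  f(a) × f(c) ≥ 0, new interval: [0.590000, 1.190000]
Iteration 2:
  c_2 = (0.590000 + 1.190000)/2 = 0.890000
  f(c_2) = f(0.890000) = -0.162688
  f(a) × f(c) < 0, new interval: [0.590000, 0.890000]
Iteration 3:
  c_3 = (0.590000 + 0.890000)/2 = 0.740000
  f(c_3) = f(0.740000) = 0.190869
  f(a) × f(c) ≥ 0, new interval: [0.740000, 0.890000]
Iteration 4:
  c_4 = (0.740000 + 0.890000)/2 = 0.815000
  f(c_4) = f(0.815000) = 0.021643
  f(a) × f(c) ≥ 0, new interval: [0.815000, 0.890000]

After 4 iteration(s), the approximation is c_4 = 0.815000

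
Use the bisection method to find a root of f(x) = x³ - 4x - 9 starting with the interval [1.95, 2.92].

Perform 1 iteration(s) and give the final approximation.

f(x) = x³ - 4x - 9
Initial interval: [1.95, 2.92]

Iteration 1:
  c_1 = (1.950000 + 2.920000)/2 = 2.435000
  f(c_1) = f(2.435000) = -4.302337
  f(a) × f(c) ≥ 0, new interval: [2.435000, 2.920000]

After 1 iteration(s), the approximation is c_1 = 2.435000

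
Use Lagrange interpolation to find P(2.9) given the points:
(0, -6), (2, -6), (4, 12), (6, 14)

Lagrange interpolation formula:
P(x) = Σ yᵢ × Lᵢ(x)
where Lᵢ(x) = Π_{j≠i} (x - xⱼ)/(xᵢ - xⱼ)

L_0(2.9) = (2.9 - 2)/(0 - 2) × (2.9 - 4)/(0 - 4) × (2.9 - 6)/(0 - 6) = -0.063938
L_1(2.9) = (2.9 - 0)/(2 - 0) × (2.9 - 4)/(2 - 4) × (2.9 - 6)/(2 - 6) = 0.618062
L_2(2.9) = (2.9 - 0)/(4 - 0) × (2.9 - 2)/(4 - 2) × (2.9 - 6)/(4 - 6) = 0.505687
L_3(2.9) = (2.9 - 0)/(6 - 0) × (2.9 - 2)/(6 - 2) × (2.9 - 4)/(6 - 4) = -0.059812

P(2.9) = (-6)×L_0(2.9) + (-6)×L_1(2.9) + 12×L_2(2.9) + 14×L_3(2.9)
P(2.9) = 1.906125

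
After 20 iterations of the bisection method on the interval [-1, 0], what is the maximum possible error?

Bisection error bound: |error| ≤ (b-a)/2^n
|error| ≤ (0 - (-1))/2^20 = 1/2^20
|error| ≤ 0.0000009537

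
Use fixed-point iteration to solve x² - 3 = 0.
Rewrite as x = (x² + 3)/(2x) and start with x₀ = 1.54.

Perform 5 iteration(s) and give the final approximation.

Equation: x² - 3 = 0
Fixed-point form: x = (x² + 3)/(2x)
x₀ = 1.54

x_1 = g(1.540000) = 1.744026
x_2 = g(1.744026) = 1.732092
x_3 = g(1.732092) = 1.732051
x_4 = g(1.732051) = 1.732051
x_5 = g(1.732051) = 1.732051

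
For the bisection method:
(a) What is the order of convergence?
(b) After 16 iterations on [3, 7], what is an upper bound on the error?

(a) Bisection has linear (order 1) convergence; the error is halved each step.

(b) Error bound = (b-a)/2^n = (7 - 3)/2^{16}
    = 4/2^{16}

(a) 1 (linear); (b) error ≤ 6.10e-05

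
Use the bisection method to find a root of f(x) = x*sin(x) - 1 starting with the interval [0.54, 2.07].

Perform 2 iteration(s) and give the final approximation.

f(x) = x*sin(x) - 1
Initial interval: [0.54, 2.07]

Iteration 1:
  c_1 = (0.540000 + 2.070000)/2 = 1.305000
  f(c_1) = f(1.305000) = 0.259173
  f(a) × f(c) < 0, new interval: [0.540000, 1.305000]
Iteration 2:
  c_2 = (0.540000 + 1.305000)/2 = 0.922500
  f(c_2) = f(0.922500) = -0.264663
  f(a) × f(c) ≥ 0, new interval: [0.922500, 1.305000]

After 2 iteration(s), the approximation is c_2 = 0.922500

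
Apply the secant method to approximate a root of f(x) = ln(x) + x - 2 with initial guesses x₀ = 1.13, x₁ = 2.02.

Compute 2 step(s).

f(x) = ln(x) + x - 2
x₀ = 1.13, x₁ = 2.02

Secant formula: x_{n+1} = x_n - f(x_n)(x_n - x_{n-1})/(f(x_n) - f(x_{n-1}))

Iteration 1:
  f(1.130000) = -0.747782
  f(2.020000) = 0.723098
  x_2 = 2.020000 - 0.723098×(2.020000 - 1.130000)/(0.723098 - (-0.747782))
       = 1.582468
Iteration 2:
  f(2.020000) = 0.723098
  f(1.582468) = 0.041454
  x_3 = 1.582468 - 0.041454×(1.582468 - 2.020000)/(0.041454 - 0.723098)
       = 1.555860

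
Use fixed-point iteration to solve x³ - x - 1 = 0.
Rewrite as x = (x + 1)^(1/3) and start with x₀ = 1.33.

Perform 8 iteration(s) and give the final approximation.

Equation: x³ - x - 1 = 0
Fixed-point form: x = (x + 1)^(1/3)
x₀ = 1.33

x_1 = g(1.330000) = 1.325721
x_2 = g(1.325721) = 1.324908
x_3 = g(1.324908) = 1.324754
x_4 = g(1.324754) = 1.324725
x_5 = g(1.324725) = 1.324719
x_6 = g(1.324719) = 1.324718
x_7 = g(1.324718) = 1.324718
x_8 = g(1.324718) = 1.324718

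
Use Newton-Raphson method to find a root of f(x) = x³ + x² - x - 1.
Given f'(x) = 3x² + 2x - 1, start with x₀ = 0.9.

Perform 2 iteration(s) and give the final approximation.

f(x) = x³ + x² - x - 1
f'(x) = 3x² + 2x - 1
x₀ = 0.9

Newton-Raphson formula: x_{n+1} = x_n - f(x_n)/f'(x_n)

Iteration 1:
  f(0.900000) = -0.361000
  f'(0.900000) = 3.230000
  x_1 = 0.900000 - (-0.361000)/3.230000 = 1.011765
Iteration 2:
  f(1.011765) = 0.047614
  f'(1.011765) = 4.094533
  x_2 = 1.011765 - 0.047614/4.094533 = 1.000136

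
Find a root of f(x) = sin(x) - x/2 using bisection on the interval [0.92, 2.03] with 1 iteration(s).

f(x) = sin(x) - x/2
Initial interval: [0.92, 2.03]

Iteration 1:
  c_1 = (0.920000 + 2.030000)/2 = 1.475000
  f(c_1) = f(1.475000) = 0.257915
  f(a) × f(c) ≥ 0, new interval: [1.475000, 2.030000]

After 1 iteration(s), the approximation is c_1 = 1.475000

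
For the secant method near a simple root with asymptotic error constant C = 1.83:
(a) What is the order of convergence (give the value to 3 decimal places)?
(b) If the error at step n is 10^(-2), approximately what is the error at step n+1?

(a) Secant method has superlinear convergence with order φ = (1+√5)/2 ≈ 1.618.
    This means |e_{n+1}| ≈ C|e_n|^1.618.

(b) With |e_n| = 10^(-2) and C = 1.83:
    |e_{n+1}| ≈ 1.83 × (10^(-2))^1.618 = 1.83 × 10^(-3.24)

(a) ≈ 1.618 (golden ratio); (b) |e_{n+1}| ≈ 1.063e-03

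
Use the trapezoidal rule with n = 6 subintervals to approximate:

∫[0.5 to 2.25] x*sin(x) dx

f(x) = x*sin(x)
a = 0.5, b = 2.25, n = 6
h = (b - a)/n = 0.291667

Trapezoidal rule: (h/2)[f(x₀) + 2f(x₁) + 2f(x₂) + ... + f(xₙ)]

x_0 = 0.5000, f(x_0) = 0.239713, coefficient = 1
x_1 = 0.7917, f(x_1) = 0.563291, coefficient = 2
x_2 = 1.0833, f(x_2) = 0.957151, coefficient = 2
x_3 = 1.3750, f(x_3) = 1.348728, coefficient = 2
x_4 = 1.6667, f(x_4) = 1.659013, coefficient = 2
x_5 = 1.9583, f(x_5) = 1.813109, coefficient = 2
x_6 = 2.2500, f(x_6) = 1.750665, coefficient = 1

I ≈ (0.291667/2) × 14.672961 = 2.139807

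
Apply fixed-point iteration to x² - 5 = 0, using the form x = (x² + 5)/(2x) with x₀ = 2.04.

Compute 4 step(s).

Equation: x² - 5 = 0
Fixed-point form: x = (x² + 5)/(2x)
x₀ = 2.04

x_1 = g(2.040000) = 2.245490
x_2 = g(2.245490) = 2.236088
x_3 = g(2.236088) = 2.236068
x_4 = g(2.236068) = 2.236068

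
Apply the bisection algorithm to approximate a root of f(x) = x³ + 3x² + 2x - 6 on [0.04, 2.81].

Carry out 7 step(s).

f(x) = x³ + 3x² + 2x - 6
Initial interval: [0.04, 2.81]

Iteration 1:
  c_1 = (0.040000 + 2.810000)/2 = 1.425000
  f(c_1) = f(1.425000) = 5.835516
  f(a) × f(c) < 0, new interval: [0.040000, 1.425000]
Iteration 2:
  c_2 = (0.040000 + 1.425000)/2 = 0.732500
  f(c_2) = f(0.732500) = -2.532304
  f(a) × f(c) ≥ 0, new interval: [0.732500, 1.425000]
Iteration 3:
  c_3 = (0.732500 + 1.425000)/2 = 1.078750
  f(c_3) = f(1.078750) = 0.903948
  f(a) × f(c) < 0, new interval: [0.732500, 1.078750]
Iteration 4:
  c_4 = (0.732500 + 1.078750)/2 = 0.905625
  f(c_4) = f(0.905625) = -0.985526
  f(a) × f(c) ≥ 0, new interval: [0.905625, 1.078750]
Iteration 5:
  c_5 = (0.905625 + 1.078750)/2 = 0.992188
  f(c_5) = f(0.992188) = -0.085572
  f(a) × f(c) ≥ 0, new interval: [0.992188, 1.078750]
Iteration 6:
  c_6 = (0.992188 + 1.078750)/2 = 1.035469
  f(c_6) = f(1.035469) = 0.397749
  f(a) × f(c) < 0, new interval: [0.992188, 1.035469]
Iteration 7:
  c_7 = (0.992188 + 1.035469)/2 = 1.013828
  f(c_7) = f(1.013828) = 0.153259
  f(a) × f(c) < 0, new interval: [0.992188, 1.013828]

After 7 iteration(s), the approximation is c_7 = 1.013828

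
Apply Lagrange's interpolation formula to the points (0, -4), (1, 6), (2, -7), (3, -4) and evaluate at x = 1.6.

Lagrange interpolation formula:
P(x) = Σ yᵢ × Lᵢ(x)
where Lᵢ(x) = Π_{j≠i} (x - xⱼ)/(xᵢ - xⱼ)

L_0(1.6) = (1.6 - 1)/(0 - 1) × (1.6 - 2)/(0 - 2) × (1.6 - 3)/(0 - 3) = -0.056000
L_1(1.6) = (1.6 - 0)/(1 - 0) × (1.6 - 2)/(1 - 2) × (1.6 - 3)/(1 - 3) = 0.448000
L_2(1.6) = (1.6 - 0)/(2 - 0) × (1.6 - 1)/(2 - 1) × (1.6 - 3)/(2 - 3) = 0.672000
L_3(1.6) = (1.6 - 0)/(3 - 0) × (1.6 - 1)/(3 - 1) × (1.6 - 2)/(3 - 2) = -0.064000

P(1.6) = (-4)×L_0(1.6) + 6×L_1(1.6) + (-7)×L_2(1.6) + (-4)×L_3(1.6)
P(1.6) = -1.536000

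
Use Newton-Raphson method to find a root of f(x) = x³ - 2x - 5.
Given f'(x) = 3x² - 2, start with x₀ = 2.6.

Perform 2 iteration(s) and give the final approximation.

f(x) = x³ - 2x - 5
f'(x) = 3x² - 2
x₀ = 2.6

Newton-Raphson formula: x_{n+1} = x_n - f(x_n)/f'(x_n)

Iteration 1:
  f(2.600000) = 7.376000
  f'(2.600000) = 18.280000
  x_1 = 2.600000 - 7.376000/18.280000 = 2.196499
Iteration 2:
  f(2.196499) = 1.204247
  f'(2.196499) = 12.473822
  x_2 = 2.196499 - 1.204247/12.473822 = 2.099957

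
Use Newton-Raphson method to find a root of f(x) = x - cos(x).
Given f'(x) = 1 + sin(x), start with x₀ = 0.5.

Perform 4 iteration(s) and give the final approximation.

f(x) = x - cos(x)
f'(x) = 1 + sin(x)
x₀ = 0.5

Newton-Raphson formula: x_{n+1} = x_n - f(x_n)/f'(x_n)

Iteration 1:
  f(0.500000) = -0.377583
  f'(0.500000) = 1.479426
  x_1 = 0.500000 - (-0.377583)/1.479426 = 0.755222
Iteration 2:
  f(0.755222) = 0.027103
  f'(0.755222) = 1.685451
  x_2 = 0.755222 - 0.027103/1.685451 = 0.739142
Iteration 3:
  f(0.739142) = 0.000095
  f'(0.739142) = 1.673654
  x_3 = 0.739142 - 0.000095/1.673654 = 0.739085
Iteration 4:
  f(0.739085) = 0.000000
  f'(0.739085) = 1.673612
  x_4 = 0.739085 - 0.000000/1.673612 = 0.739085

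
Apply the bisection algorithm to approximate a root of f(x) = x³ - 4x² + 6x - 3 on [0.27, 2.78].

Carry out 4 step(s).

f(x) = x³ - 4x² + 6x - 3
Initial interval: [0.27, 2.78]

Iteration 1:
  c_1 = (0.270000 + 2.780000)/2 = 1.525000
  f(c_1) = f(1.525000) = 0.394078
  f(a) × f(c) < 0, new interval: [0.270000, 1.525000]
Iteration 2:
  c_2 = (0.270000 + 1.525000)/2 = 0.897500
  f(c_2) = f(0.897500) = -0.114083
  f(a) × f(c) ≥ 0, new interval: [0.897500, 1.525000]
Iteration 3:
  c_3 = (0.897500 + 1.525000)/2 = 1.211250
  f(c_3) = f(1.211250) = 0.176051
  f(a) × f(c) < 0, new interval: [0.897500, 1.211250]
Iteration 4:
  c_4 = (0.897500 + 1.211250)/2 = 1.054375
  f(c_4) = f(1.054375) = 0.051579
  f(a) × f(c) < 0, new interval: [0.897500, 1.054375]

After 4 iteration(s), the approximation is c_4 = 1.054375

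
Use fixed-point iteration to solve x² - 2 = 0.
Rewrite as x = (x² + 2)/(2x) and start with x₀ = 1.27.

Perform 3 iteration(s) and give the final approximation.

Equation: x² - 2 = 0
Fixed-point form: x = (x² + 2)/(2x)
x₀ = 1.27

x_1 = g(1.270000) = 1.422402
x_2 = g(1.422402) = 1.414237
x_3 = g(1.414237) = 1.414214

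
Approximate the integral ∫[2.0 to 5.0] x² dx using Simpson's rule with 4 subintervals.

f(x) = x²
a = 2.0, b = 5.0, n = 4
h = (b - a)/n = 0.750000

Simpson's rule: (h/3)[f(x₀) + 4f(x₁) + 2f(x₂) + ... + f(xₙ)]

x_0 = 2.0000, f(x_0) = 4.000000, coefficient = 1
x_1 = 2.7500, f(x_1) = 7.562500, coefficient = 4
x_2 = 3.5000, f(x_2) = 12.250000, coefficient = 2
x_3 = 4.2500, f(x_3) = 18.062500, coefficient = 4
x_4 = 5.0000, f(x_4) = 25.000000, coefficient = 1

I ≈ (0.750000/3) × 156.000000 = 39.000000
Exact value: 39.000000
Error: 0.000000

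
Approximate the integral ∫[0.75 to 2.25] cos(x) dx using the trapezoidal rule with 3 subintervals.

f(x) = cos(x)
a = 0.75, b = 2.25, n = 3
h = (b - a)/n = 0.500000

Trapezoidal rule: (h/2)[f(x₀) + 2f(x₁) + 2f(x₂) + ... + f(xₙ)]

x_0 = 0.7500, f(x_0) = 0.731689, coefficient = 1
x_1 = 1.2500, f(x_1) = 0.315322, coefficient = 2
x_2 = 1.7500, f(x_2) = -0.178246, coefficient = 2
x_3 = 2.2500, f(x_3) = -0.628174, coefficient = 1

I ≈ (0.500000/2) × 0.377668 = 0.094417
Exact value: 0.096434
Error: 0.002017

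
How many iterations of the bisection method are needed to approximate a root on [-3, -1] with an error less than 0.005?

We need (b-a)/2^n ≤ 0.005
(-1 - (-3))/2^n ≤ 0.005
2/2^n ≤ 0.005
2^n ≥ 400
n ≥ log₂(400) = 8.64
n ≥ 9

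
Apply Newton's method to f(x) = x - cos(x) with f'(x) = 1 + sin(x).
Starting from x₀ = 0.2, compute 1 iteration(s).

f(x) = x - cos(x)
f'(x) = 1 + sin(x)
x₀ = 0.2

Newton-Raphson formula: x_{n+1} = x_n - f(x_n)/f'(x_n)

Iteration 1:
  f(0.200000) = -0.780067
  f'(0.200000) = 1.198669
  x_1 = 0.200000 - (-0.780067)/1.198669 = 0.850777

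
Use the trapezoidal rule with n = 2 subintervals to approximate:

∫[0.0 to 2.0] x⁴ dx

f(x) = x⁴
a = 0.0, b = 2.0, n = 2
h = (b - a)/n = 1.000000

Trapezoidal rule: (h/2)[f(x₀) + 2f(x₁) + 2f(x₂) + ... + f(xₙ)]

x_0 = 0.0000, f(x_0) = 0.000000, coefficient = 1
x_1 = 1.0000, f(x_1) = 1.000000, coefficient = 2
x_2 = 2.0000, f(x_2) = 16.000000, coefficient = 1

I ≈ (1.000000/2) × 18.000000 = 9.000000
Exact value: 6.400000
Error: 2.600000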